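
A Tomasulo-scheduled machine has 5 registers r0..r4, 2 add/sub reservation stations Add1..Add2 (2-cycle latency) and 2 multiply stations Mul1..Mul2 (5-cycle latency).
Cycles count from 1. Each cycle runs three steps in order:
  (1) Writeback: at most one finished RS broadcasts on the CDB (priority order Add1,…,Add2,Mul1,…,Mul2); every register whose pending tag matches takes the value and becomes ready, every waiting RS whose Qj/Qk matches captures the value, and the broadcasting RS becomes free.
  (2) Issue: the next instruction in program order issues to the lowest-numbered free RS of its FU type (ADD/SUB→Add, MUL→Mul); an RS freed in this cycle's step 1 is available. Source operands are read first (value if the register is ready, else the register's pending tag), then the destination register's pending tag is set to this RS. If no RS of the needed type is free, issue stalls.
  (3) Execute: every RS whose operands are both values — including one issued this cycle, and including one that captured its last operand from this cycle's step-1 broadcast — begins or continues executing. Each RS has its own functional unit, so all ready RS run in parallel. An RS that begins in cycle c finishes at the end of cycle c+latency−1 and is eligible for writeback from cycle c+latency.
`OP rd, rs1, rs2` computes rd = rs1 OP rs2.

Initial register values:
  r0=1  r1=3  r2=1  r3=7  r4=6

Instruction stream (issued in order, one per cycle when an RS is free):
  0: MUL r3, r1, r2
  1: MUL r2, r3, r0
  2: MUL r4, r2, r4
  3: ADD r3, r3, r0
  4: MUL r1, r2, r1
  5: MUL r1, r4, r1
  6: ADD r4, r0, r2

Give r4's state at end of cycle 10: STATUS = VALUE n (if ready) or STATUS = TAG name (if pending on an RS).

STATUS = TAG Mul1

c1: issue MUL r3<-Mul1 | r0:1,r1:3,r2:1,r3:Mul1,r4:6
c2: issue MUL r2<-Mul2 | r0:1,r1:3,r2:Mul2,r3:Mul1,r4:6
c3: stall | r0:1,r1:3,r2:Mul2,r3:Mul1,r4:6
c4: stall | r0:1,r1:3,r2:Mul2,r3:Mul1,r4:6
c5: stall | r0:1,r1:3,r2:Mul2,r3:Mul1,r4:6
c6: CDB Mul1=3; issue MUL r4<-Mul1 | r0:1,r1:3,r2:Mul2,r3:3,r4:Mul1
c7: issue ADD r3<-Add1 | r0:1,r1:3,r2:Mul2,r3:Add1,r4:Mul1
c8: stall | r0:1,r1:3,r2:Mul2,r3:Add1,r4:Mul1
c9: CDB Add1=4; stall | r0:1,r1:3,r2:Mul2,r3:4,r4:Mul1
c10: stall | r0:1,r1:3,r2:Mul2,r3:4,r4:Mul1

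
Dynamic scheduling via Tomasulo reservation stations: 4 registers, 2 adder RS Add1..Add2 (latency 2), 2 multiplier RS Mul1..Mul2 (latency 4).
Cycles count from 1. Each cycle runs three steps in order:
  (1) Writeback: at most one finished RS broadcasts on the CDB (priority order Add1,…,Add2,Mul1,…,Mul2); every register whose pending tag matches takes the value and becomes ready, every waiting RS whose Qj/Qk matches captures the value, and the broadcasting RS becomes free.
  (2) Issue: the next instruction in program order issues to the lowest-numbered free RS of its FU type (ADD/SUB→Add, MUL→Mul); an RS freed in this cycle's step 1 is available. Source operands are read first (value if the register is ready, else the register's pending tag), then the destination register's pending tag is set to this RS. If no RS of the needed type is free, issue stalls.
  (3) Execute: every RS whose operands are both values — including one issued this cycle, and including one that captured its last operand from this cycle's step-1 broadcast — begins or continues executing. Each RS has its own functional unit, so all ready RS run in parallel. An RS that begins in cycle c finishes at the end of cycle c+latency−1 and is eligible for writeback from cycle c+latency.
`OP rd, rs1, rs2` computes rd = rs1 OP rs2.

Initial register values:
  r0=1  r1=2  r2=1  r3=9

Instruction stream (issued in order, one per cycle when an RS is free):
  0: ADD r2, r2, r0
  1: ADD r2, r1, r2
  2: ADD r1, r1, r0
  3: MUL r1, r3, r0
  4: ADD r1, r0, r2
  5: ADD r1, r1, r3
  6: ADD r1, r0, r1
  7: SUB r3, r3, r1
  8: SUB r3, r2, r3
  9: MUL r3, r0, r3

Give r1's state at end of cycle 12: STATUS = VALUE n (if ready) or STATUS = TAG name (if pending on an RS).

c1: issue ADD r2<-Add1 | r0:1,r1:2,r2:Add1,r3:9
c2: issue ADD r2<-Add2 | r0:1,r1:2,r2:Add2,r3:9
c3: CDB Add1=2; issue ADD r1<-Add1 | r0:1,r1:Add1,r2:Add2,r3:9
c4: issue MUL r1<-Mul1 | r0:1,r1:Mul1,r2:Add2,r3:9
c5: CDB Add1=3; issue ADD r1<-Add1 | r0:1,r1:Add1,r2:Add2,r3:9
c6: CDB Add2=4; issue ADD r1<-Add2 | r0:1,r1:Add2,r2:4,r3:9
c7: stall | r0:1,r1:Add2,r2:4,r3:9
c8: CDB Add1=5; issue ADD r1<-Add1 | r0:1,r1:Add1,r2:4,r3:9
c9: CDB Mul1=9; stall | r0:1,r1:Add1,r2:4,r3:9
c10: CDB Add2=14; issue SUB r3<-Add2 | r0:1,r1:Add1,r2:4,r3:Add2
c11: stall | r0:1,r1:Add1,r2:4,r3:Add2
c12: CDB Add1=15; issue SUB r3<-Add1 | r0:1,r1:15,r2:4,r3:Add1

STATUS = VALUE 15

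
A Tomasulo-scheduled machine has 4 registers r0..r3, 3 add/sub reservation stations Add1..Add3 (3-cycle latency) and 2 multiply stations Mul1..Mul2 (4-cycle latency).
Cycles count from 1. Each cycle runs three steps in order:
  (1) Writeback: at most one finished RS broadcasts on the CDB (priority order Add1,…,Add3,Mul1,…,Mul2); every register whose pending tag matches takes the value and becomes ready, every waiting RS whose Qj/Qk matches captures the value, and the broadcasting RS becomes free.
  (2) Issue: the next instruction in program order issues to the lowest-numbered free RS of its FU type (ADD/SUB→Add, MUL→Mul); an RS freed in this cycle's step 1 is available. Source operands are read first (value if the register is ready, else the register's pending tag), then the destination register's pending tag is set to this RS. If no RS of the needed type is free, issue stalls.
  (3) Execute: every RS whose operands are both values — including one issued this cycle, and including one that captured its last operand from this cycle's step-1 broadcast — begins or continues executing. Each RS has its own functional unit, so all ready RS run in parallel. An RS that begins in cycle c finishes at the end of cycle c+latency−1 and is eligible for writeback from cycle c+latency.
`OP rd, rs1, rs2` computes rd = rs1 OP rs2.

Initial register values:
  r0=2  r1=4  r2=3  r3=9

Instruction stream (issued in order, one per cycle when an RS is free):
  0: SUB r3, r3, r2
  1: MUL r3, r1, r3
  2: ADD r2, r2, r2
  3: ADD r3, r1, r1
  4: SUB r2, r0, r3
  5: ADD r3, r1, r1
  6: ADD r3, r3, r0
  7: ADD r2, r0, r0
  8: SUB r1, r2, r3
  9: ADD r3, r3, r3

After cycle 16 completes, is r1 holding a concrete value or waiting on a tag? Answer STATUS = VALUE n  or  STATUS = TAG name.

  c1: issue SUB r3<-Add1  regs: r0:2,r1:4,r2:3,r3:Add1
  c2: issue MUL r3<-Mul1  regs: r0:2,r1:4,r2:3,r3:Mul1
  c3: issue ADD r2<-Add2  regs: r0:2,r1:4,r2:Add2,r3:Mul1
  c4: CDB Add1=6; issue ADD r3<-Add1  regs: r0:2,r1:4,r2:Add2,r3:Add1
  c5: issue SUB r2<-Add3  regs: r0:2,r1:4,r2:Add3,r3:Add1
  c6: CDB Add2=6; issue ADD r3<-Add2  regs: r0:2,r1:4,r2:Add3,r3:Add2
  c7: CDB Add1=8; issue ADD r3<-Add1  regs: r0:2,r1:4,r2:Add3,r3:Add1
  c8: CDB Mul1=24; stall  regs: r0:2,r1:4,r2:Add3,r3:Add1
  c9: CDB Add2=8; issue ADD r2<-Add2  regs: r0:2,r1:4,r2:Add2,r3:Add1
  c10: CDB Add3=-6; issue SUB r1<-Add3  regs: r0:2,r1:Add3,r2:Add2,r3:Add1
  c11: stall  regs: r0:2,r1:Add3,r2:Add2,r3:Add1
  c12: CDB Add1=10; issue ADD r3<-Add1  regs: r0:2,r1:Add3,r2:Add2,r3:Add1
  c13: CDB Add2=4  regs: r0:2,r1:Add3,r2:4,r3:Add1
  c14: -  regs: r0:2,r1:Add3,r2:4,r3:Add1
  c15: CDB Add1=20  regs: r0:2,r1:Add3,r2:4,r3:20
  c16: CDB Add3=-6  regs: r0:2,r1:-6,r2:4,r3:20

STATUS = VALUE -6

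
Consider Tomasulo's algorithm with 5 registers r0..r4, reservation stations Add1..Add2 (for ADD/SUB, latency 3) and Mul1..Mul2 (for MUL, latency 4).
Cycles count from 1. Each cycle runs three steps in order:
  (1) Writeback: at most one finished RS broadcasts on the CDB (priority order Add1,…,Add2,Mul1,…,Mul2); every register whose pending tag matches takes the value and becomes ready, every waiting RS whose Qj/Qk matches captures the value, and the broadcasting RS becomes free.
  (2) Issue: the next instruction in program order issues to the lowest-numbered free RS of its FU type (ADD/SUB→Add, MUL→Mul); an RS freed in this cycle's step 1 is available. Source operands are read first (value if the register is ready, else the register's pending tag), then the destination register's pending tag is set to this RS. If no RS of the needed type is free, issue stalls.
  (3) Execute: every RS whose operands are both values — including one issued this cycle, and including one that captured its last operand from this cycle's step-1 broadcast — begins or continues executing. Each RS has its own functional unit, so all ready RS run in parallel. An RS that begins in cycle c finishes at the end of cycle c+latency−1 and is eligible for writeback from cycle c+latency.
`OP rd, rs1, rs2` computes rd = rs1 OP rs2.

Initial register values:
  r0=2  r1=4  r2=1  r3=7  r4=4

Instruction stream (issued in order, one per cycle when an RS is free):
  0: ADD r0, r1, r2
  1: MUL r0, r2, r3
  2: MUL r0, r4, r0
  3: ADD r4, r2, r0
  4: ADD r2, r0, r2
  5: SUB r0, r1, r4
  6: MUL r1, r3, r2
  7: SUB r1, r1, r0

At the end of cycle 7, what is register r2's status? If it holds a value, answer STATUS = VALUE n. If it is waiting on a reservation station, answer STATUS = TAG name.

c1: issue ADD r0<-Add1 | r0:Add1,r1:4,r2:1,r3:7,r4:4
c2: issue MUL r0<-Mul1 | r0:Mul1,r1:4,r2:1,r3:7,r4:4
c3: issue MUL r0<-Mul2 | r0:Mul2,r1:4,r2:1,r3:7,r4:4
c4: CDB Add1=5; issue ADD r4<-Add1 | r0:Mul2,r1:4,r2:1,r3:7,r4:Add1
c5: issue ADD r2<-Add2 | r0:Mul2,r1:4,r2:Add2,r3:7,r4:Add1
c6: CDB Mul1=7; stall | r0:Mul2,r1:4,r2:Add2,r3:7,r4:Add1
c7: stall | r0:Mul2,r1:4,r2:Add2,r3:7,r4:Add1

STATUS = TAG Add2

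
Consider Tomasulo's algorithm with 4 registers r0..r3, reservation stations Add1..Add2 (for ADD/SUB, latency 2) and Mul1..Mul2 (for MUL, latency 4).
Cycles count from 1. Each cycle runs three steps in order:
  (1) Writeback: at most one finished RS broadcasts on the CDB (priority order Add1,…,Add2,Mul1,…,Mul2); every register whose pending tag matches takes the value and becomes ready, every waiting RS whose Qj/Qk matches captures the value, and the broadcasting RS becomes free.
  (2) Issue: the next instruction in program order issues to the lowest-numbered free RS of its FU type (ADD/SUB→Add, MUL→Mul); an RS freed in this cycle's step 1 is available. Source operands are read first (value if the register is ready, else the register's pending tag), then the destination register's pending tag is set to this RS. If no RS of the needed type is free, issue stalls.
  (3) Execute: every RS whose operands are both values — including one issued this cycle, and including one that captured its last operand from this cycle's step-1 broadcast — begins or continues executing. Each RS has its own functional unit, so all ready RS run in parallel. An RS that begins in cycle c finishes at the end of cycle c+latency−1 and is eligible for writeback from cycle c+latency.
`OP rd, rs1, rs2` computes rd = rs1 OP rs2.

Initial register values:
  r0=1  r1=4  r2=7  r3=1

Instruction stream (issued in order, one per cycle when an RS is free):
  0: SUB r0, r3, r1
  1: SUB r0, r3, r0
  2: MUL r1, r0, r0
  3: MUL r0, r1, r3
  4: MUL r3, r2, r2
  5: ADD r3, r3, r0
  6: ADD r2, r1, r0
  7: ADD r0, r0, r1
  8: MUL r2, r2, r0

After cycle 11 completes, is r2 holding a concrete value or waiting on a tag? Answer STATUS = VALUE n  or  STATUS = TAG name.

c1: issue SUB r0<-Add1 | r0:Add1,r1:4,r2:7,r3:1
c2: issue SUB r0<-Add2 | r0:Add2,r1:4,r2:7,r3:1
c3: CDB Add1=-3; issue MUL r1<-Mul1 | r0:Add2,r1:Mul1,r2:7,r3:1
c4: issue MUL r0<-Mul2 | r0:Mul2,r1:Mul1,r2:7,r3:1
c5: CDB Add2=4; stall | r0:Mul2,r1:Mul1,r2:7,r3:1
c6: stall | r0:Mul2,r1:Mul1,r2:7,r3:1
c7: stall | r0:Mul2,r1:Mul1,r2:7,r3:1
c8: stall | r0:Mul2,r1:Mul1,r2:7,r3:1
c9: CDB Mul1=16; issue MUL r3<-Mul1 | r0:Mul2,r1:16,r2:7,r3:Mul1
c10: issue ADD r3<-Add1 | r0:Mul2,r1:16,r2:7,r3:Add1
c11: issue ADD r2<-Add2 | r0:Mul2,r1:16,r2:Add2,r3:Add1

STATUS = TAG Add2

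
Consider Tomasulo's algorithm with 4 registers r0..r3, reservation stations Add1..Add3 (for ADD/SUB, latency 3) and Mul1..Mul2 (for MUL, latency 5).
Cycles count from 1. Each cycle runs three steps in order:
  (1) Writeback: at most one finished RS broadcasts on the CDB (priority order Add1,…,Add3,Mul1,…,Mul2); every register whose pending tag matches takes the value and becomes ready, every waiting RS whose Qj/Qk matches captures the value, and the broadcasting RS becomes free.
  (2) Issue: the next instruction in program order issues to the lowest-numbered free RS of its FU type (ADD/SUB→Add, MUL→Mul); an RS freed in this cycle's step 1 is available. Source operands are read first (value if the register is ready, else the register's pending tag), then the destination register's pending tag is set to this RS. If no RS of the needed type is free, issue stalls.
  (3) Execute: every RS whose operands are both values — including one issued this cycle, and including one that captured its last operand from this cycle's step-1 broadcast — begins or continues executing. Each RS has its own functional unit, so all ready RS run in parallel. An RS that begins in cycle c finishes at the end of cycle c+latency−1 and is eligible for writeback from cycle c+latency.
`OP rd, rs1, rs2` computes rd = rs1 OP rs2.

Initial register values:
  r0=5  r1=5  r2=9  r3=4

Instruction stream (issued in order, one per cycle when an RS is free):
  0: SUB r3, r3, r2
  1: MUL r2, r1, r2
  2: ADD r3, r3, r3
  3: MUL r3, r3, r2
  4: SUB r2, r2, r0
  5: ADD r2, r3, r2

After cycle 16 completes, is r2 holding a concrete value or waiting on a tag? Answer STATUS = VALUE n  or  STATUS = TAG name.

  c1: issue SUB r3<-Add1  regs: r0:5,r1:5,r2:9,r3:Add1
  c2: issue MUL r2<-Mul1  regs: r0:5,r1:5,r2:Mul1,r3:Add1
  c3: issue ADD r3<-Add2  regs: r0:5,r1:5,r2:Mul1,r3:Add2
  c4: CDB Add1=-5; issue MUL r3<-Mul2  regs: r0:5,r1:5,r2:Mul1,r3:Mul2
  c5: issue SUB r2<-Add1  regs: r0:5,r1:5,r2:Add1,r3:Mul2
  c6: issue ADD r2<-Add3  regs: r0:5,r1:5,r2:Add3,r3:Mul2
  c7: CDB Add2=-10  regs: r0:5,r1:5,r2:Add3,r3:Mul2
  c8: CDB Mul1=45  regs: r0:5,r1:5,r2:Add3,r3:Mul2
  c9: -  regs: r0:5,r1:5,r2:Add3,r3:Mul2
  c10: -  regs: r0:5,r1:5,r2:Add3,r3:Mul2
  c11: CDB Add1=40  regs: r0:5,r1:5,r2:Add3,r3:Mul2
  c12: -  regs: r0:5,r1:5,r2:Add3,r3:Mul2
  c13: CDB Mul2=-450  regs: r0:5,r1:5,r2:Add3,r3:-450
  c14: -  regs: r0:5,r1:5,r2:Add3,r3:-450
  c15: -  regs: r0:5,r1:5,r2:Add3,r3:-450
  c16: CDB Add3=-410  regs: r0:5,r1:5,r2:-410,r3:-450

STATUS = VALUE -410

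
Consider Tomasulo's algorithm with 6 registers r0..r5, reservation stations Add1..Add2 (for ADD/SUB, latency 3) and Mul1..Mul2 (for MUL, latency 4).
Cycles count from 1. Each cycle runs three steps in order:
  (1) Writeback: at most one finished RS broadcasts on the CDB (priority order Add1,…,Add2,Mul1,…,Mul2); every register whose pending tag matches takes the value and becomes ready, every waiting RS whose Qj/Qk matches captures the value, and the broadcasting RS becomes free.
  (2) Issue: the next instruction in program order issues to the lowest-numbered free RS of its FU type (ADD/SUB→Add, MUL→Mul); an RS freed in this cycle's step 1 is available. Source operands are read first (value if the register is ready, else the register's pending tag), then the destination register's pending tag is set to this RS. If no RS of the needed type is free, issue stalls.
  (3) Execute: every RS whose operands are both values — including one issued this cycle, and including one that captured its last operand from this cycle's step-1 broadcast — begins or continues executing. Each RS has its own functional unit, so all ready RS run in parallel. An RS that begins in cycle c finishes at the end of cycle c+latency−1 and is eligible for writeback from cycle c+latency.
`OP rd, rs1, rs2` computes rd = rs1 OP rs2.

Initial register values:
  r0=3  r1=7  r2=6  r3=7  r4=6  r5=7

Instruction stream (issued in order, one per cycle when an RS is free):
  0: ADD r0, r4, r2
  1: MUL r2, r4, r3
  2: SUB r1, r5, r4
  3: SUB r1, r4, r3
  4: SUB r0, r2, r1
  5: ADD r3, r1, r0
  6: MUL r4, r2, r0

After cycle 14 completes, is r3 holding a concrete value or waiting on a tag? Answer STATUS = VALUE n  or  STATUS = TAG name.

STATUS = VALUE 42

c1: issue ADD r0<-Add1 | r0:Add1,r1:7,r2:6,r3:7,r4:6,r5:7
c2: issue MUL r2<-Mul1 | r0:Add1,r1:7,r2:Mul1,r3:7,r4:6,r5:7
c3: issue SUB r1<-Add2 | r0:Add1,r1:Add2,r2:Mul1,r3:7,r4:6,r5:7
c4: CDB Add1=12; issue SUB r1<-Add1 | r0:12,r1:Add1,r2:Mul1,r3:7,r4:6,r5:7
c5: stall | r0:12,r1:Add1,r2:Mul1,r3:7,r4:6,r5:7
c6: CDB Add2=1; issue SUB r0<-Add2 | r0:Add2,r1:Add1,r2:Mul1,r3:7,r4:6,r5:7
c7: CDB Add1=-1; issue ADD r3<-Add1 | r0:Add2,r1:-1,r2:Mul1,r3:Add1,r4:6,r5:7
c8: CDB Mul1=42; issue MUL r4<-Mul1 | r0:Add2,r1:-1,r2:42,r3:Add1,r4:Mul1,r5:7
c9: - | r0:Add2,r1:-1,r2:42,r3:Add1,r4:Mul1,r5:7
c10: - | r0:Add2,r1:-1,r2:42,r3:Add1,r4:Mul1,r5:7
c11: CDB Add2=43 | r0:43,r1:-1,r2:42,r3:Add1,r4:Mul1,r5:7
c12: - | r0:43,r1:-1,r2:42,r3:Add1,r4:Mul1,r5:7
c13: - | r0:43,r1:-1,r2:42,r3:Add1,r4:Mul1,r5:7
c14: CDB Add1=42 | r0:43,r1:-1,r2:42,r3:42,r4:Mul1,r5:7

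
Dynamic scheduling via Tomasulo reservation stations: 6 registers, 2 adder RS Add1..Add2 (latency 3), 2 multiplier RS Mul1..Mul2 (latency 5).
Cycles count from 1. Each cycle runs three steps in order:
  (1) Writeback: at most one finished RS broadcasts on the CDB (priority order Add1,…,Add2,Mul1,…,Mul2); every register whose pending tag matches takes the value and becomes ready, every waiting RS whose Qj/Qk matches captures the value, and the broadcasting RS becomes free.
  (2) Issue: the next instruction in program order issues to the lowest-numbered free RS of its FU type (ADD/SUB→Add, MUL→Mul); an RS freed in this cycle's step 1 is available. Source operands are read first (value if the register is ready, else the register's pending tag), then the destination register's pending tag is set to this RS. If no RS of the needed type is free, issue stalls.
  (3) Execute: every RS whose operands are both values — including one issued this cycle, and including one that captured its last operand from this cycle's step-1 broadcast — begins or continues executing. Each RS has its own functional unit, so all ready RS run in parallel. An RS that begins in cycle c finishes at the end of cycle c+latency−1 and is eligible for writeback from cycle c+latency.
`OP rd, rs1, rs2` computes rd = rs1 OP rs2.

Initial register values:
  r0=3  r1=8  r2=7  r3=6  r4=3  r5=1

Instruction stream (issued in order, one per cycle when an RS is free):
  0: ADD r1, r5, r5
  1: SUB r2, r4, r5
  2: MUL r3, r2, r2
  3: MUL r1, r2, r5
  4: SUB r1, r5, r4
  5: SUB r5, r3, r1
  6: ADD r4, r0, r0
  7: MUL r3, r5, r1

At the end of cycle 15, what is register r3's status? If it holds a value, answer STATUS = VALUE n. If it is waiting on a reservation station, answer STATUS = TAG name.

STATUS = TAG Mul1

cycle 1: issue ADD r1<-Add1 // r0:3,r1:Add1,r2:7,r3:6,r4:3,r5:1
cycle 2: issue SUB r2<-Add2 // r0:3,r1:Add1,r2:Add2,r3:6,r4:3,r5:1
cycle 3: issue MUL r3<-Mul1 // r0:3,r1:Add1,r2:Add2,r3:Mul1,r4:3,r5:1
cycle 4: CDB Add1=2; issue MUL r1<-Mul2 // r0:3,r1:Mul2,r2:Add2,r3:Mul1,r4:3,r5:1
cycle 5: CDB Add2=2; issue SUB r1<-Add1 // r0:3,r1:Add1,r2:2,r3:Mul1,r4:3,r5:1
cycle 6: issue SUB r5<-Add2 // r0:3,r1:Add1,r2:2,r3:Mul1,r4:3,r5:Add2
cycle 7: stall // r0:3,r1:Add1,r2:2,r3:Mul1,r4:3,r5:Add2
cycle 8: CDB Add1=-2; issue ADD r4<-Add1 // r0:3,r1:-2,r2:2,r3:Mul1,r4:Add1,r5:Add2
cycle 9: stall // r0:3,r1:-2,r2:2,r3:Mul1,r4:Add1,r5:Add2
cycle 10: CDB Mul1=4; issue MUL r3<-Mul1 // r0:3,r1:-2,r2:2,r3:Mul1,r4:Add1,r5:Add2
cycle 11: CDB Add1=6 // r0:3,r1:-2,r2:2,r3:Mul1,r4:6,r5:Add2
cycle 12: CDB Mul2=2 // r0:3,r1:-2,r2:2,r3:Mul1,r4:6,r5:Add2
cycle 13: CDB Add2=6 // r0:3,r1:-2,r2:2,r3:Mul1,r4:6,r5:6
cycle 14: - // r0:3,r1:-2,r2:2,r3:Mul1,r4:6,r5:6
cycle 15: - // r0:3,r1:-2,r2:2,r3:Mul1,r4:6,r5:6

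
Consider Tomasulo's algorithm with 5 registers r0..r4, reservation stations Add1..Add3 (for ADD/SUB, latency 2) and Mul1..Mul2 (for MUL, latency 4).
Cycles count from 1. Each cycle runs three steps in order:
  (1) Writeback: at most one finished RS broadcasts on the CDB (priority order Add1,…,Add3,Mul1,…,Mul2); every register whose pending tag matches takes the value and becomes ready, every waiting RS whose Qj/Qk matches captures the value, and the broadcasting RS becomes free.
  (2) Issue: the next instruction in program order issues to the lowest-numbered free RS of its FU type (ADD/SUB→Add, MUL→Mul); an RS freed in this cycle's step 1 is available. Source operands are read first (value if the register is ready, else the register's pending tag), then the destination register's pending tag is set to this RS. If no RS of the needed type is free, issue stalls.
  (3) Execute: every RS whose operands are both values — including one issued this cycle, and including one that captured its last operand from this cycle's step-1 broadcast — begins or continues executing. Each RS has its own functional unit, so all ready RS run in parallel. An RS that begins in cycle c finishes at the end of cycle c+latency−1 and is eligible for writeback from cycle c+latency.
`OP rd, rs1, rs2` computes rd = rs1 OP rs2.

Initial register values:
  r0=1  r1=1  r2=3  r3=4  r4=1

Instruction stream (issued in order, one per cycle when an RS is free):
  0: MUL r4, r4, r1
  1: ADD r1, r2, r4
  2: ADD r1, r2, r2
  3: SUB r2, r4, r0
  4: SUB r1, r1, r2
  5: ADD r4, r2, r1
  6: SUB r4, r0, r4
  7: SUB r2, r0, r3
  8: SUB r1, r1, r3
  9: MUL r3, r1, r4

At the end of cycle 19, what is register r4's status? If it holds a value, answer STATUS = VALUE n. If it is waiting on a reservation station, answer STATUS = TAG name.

STATUS = VALUE -5

  c1: issue MUL r4<-Mul1  regs: r0:1,r1:1,r2:3,r3:4,r4:Mul1
  c2: issue ADD r1<-Add1  regs: r0:1,r1:Add1,r2:3,r3:4,r4:Mul1
  c3: issue ADD r1<-Add2  regs: r0:1,r1:Add2,r2:3,r3:4,r4:Mul1
  c4: issue SUB r2<-Add3  regs: r0:1,r1:Add2,r2:Add3,r3:4,r4:Mul1
  c5: CDB Add2=6; issue SUB r1<-Add2  regs: r0:1,r1:Add2,r2:Add3,r3:4,r4:Mul1
  c6: CDB Mul1=1; stall  regs: r0:1,r1:Add2,r2:Add3,r3:4,r4:1
  c7: stall  regs: r0:1,r1:Add2,r2:Add3,r3:4,r4:1
  c8: CDB Add1=4; issue ADD r4<-Add1  regs: r0:1,r1:Add2,r2:Add3,r3:4,r4:Add1
  c9: CDB Add3=0; issue SUB r4<-Add3  regs: r0:1,r1:Add2,r2:0,r3:4,r4:Add3
  c10: stall  regs: r0:1,r1:Add2,r2:0,r3:4,r4:Add3
  c11: CDB Add2=6; issue SUB r2<-Add2  regs: r0:1,r1:6,r2:Add2,r3:4,r4:Add3
  c12: stall  regs: r0:1,r1:6,r2:Add2,r3:4,r4:Add3
  c13: CDB Add1=6; issue SUB r1<-Add1  regs: r0:1,r1:Add1,r2:Add2,r3:4,r4:Add3
  c14: CDB Add2=-3; issue MUL r3<-Mul1  regs: r0:1,r1:Add1,r2:-3,r3:Mul1,r4:Add3
  c15: CDB Add1=2  regs: r0:1,r1:2,r2:-3,r3:Mul1,r4:Add3
  c16: CDB Add3=-5  regs: r0:1,r1:2,r2:-3,r3:Mul1,r4:-5
  c17: -  regs: r0:1,r1:2,r2:-3,r3:Mul1,r4:-5
  c18: -  regs: r0:1,r1:2,r2:-3,r3:Mul1,r4:-5
  c19: -  regs: r0:1,r1:2,r2:-3,r3:Mul1,r4:-5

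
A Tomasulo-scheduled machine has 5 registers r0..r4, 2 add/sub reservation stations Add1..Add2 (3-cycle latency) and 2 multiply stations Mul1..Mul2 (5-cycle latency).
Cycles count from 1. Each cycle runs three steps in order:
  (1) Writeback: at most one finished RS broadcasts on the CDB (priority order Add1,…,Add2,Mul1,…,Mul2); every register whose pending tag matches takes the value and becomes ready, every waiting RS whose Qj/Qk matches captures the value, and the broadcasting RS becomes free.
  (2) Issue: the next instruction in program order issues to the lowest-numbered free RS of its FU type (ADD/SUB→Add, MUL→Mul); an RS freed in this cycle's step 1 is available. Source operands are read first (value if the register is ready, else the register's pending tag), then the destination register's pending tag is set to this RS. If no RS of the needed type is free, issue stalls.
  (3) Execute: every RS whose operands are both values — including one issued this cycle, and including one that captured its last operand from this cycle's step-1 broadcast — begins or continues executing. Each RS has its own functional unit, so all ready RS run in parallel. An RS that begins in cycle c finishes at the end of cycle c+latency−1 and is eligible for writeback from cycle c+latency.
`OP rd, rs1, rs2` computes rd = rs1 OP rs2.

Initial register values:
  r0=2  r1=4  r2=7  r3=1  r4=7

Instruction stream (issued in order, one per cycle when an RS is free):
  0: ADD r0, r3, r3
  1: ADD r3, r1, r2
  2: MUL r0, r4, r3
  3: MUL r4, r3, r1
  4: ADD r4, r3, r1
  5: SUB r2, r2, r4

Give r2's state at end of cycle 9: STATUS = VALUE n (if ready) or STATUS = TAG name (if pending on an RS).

cycle 1: issue ADD r0<-Add1 // r0:Add1,r1:4,r2:7,r3:1,r4:7
cycle 2: issue ADD r3<-Add2 // r0:Add1,r1:4,r2:7,r3:Add2,r4:7
cycle 3: issue MUL r0<-Mul1 // r0:Mul1,r1:4,r2:7,r3:Add2,r4:7
cycle 4: CDB Add1=2; issue MUL r4<-Mul2 // r0:Mul1,r1:4,r2:7,r3:Add2,r4:Mul2
cycle 5: CDB Add2=11; issue ADD r4<-Add1 // r0:Mul1,r1:4,r2:7,r3:11,r4:Add1
cycle 6: issue SUB r2<-Add2 // r0:Mul1,r1:4,r2:Add2,r3:11,r4:Add1
cycle 7: - // r0:Mul1,r1:4,r2:Add2,r3:11,r4:Add1
cycle 8: CDB Add1=15 // r0:Mul1,r1:4,r2:Add2,r3:11,r4:15
cycle 9: - // r0:Mul1,r1:4,r2:Add2,r3:11,r4:15

STATUS = TAG Add2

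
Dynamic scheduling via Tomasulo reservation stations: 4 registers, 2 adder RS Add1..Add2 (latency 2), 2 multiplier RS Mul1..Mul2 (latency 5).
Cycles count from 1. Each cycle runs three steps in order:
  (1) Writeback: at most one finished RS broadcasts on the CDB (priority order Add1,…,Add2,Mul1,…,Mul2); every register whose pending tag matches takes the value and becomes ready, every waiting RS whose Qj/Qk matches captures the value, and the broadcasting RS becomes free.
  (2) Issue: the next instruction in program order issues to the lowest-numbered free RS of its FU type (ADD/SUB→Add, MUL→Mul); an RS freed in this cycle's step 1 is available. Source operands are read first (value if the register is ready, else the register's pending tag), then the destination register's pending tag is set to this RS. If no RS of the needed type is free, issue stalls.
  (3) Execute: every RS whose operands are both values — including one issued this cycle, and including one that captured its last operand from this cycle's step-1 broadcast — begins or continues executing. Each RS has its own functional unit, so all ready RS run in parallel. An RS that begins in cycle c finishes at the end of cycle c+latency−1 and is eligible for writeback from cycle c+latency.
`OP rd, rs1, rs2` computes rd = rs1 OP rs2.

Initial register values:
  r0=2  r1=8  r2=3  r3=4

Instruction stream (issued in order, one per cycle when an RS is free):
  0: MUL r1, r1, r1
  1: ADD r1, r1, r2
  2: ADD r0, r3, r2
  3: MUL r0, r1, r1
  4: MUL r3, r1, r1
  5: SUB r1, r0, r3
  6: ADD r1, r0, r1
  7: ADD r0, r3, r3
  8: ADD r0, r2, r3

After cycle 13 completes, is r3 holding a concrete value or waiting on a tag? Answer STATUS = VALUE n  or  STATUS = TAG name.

c1: issue MUL r1<-Mul1 | r0:2,r1:Mul1,r2:3,r3:4
c2: issue ADD r1<-Add1 | r0:2,r1:Add1,r2:3,r3:4
c3: issue ADD r0<-Add2 | r0:Add2,r1:Add1,r2:3,r3:4
c4: issue MUL r0<-Mul2 | r0:Mul2,r1:Add1,r2:3,r3:4
c5: CDB Add2=7; stall | r0:Mul2,r1:Add1,r2:3,r3:4
c6: CDB Mul1=64; issue MUL r3<-Mul1 | r0:Mul2,r1:Add1,r2:3,r3:Mul1
c7: issue SUB r1<-Add2 | r0:Mul2,r1:Add2,r2:3,r3:Mul1
c8: CDB Add1=67; issue ADD r1<-Add1 | r0:Mul2,r1:Add1,r2:3,r3:Mul1
c9: stall | r0:Mul2,r1:Add1,r2:3,r3:Mul1
c10: stall | r0:Mul2,r1:Add1,r2:3,r3:Mul1
c11: stall | r0:Mul2,r1:Add1,r2:3,r3:Mul1
c12: stall | r0:Mul2,r1:Add1,r2:3,r3:Mul1
c13: CDB Mul1=4489; stall | r0:Mul2,r1:Add1,r2:3,r3:4489

STATUS = VALUE 4489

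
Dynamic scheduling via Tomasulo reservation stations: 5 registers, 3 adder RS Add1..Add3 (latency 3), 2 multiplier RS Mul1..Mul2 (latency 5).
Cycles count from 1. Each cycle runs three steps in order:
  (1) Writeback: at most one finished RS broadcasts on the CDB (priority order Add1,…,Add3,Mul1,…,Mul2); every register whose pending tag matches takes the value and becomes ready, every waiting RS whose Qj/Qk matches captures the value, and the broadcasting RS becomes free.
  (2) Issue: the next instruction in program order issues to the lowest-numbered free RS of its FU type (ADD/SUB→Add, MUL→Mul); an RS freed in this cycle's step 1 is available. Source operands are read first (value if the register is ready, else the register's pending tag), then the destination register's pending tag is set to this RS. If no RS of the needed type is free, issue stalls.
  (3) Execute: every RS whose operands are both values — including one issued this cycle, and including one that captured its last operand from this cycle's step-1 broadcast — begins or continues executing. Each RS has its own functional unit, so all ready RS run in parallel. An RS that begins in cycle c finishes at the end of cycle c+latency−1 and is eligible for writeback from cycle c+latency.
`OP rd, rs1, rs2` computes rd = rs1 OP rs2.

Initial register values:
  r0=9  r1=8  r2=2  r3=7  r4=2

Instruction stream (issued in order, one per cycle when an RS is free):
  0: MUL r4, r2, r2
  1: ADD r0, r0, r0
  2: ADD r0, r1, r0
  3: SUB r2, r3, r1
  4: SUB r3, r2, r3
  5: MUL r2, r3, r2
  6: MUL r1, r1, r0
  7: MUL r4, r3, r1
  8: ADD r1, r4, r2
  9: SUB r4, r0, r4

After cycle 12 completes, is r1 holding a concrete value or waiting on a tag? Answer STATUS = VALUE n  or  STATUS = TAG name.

STATUS = TAG Mul2

c1: issue MUL r4<-Mul1 | r0:9,r1:8,r2:2,r3:7,r4:Mul1
c2: issue ADD r0<-Add1 | r0:Add1,r1:8,r2:2,r3:7,r4:Mul1
c3: issue ADD r0<-Add2 | r0:Add2,r1:8,r2:2,r3:7,r4:Mul1
c4: issue SUB r2<-Add3 | r0:Add2,r1:8,r2:Add3,r3:7,r4:Mul1
c5: CDB Add1=18; issue SUB r3<-Add1 | r0:Add2,r1:8,r2:Add3,r3:Add1,r4:Mul1
c6: CDB Mul1=4; issue MUL r2<-Mul1 | r0:Add2,r1:8,r2:Mul1,r3:Add1,r4:4
c7: CDB Add3=-1; issue MUL r1<-Mul2 | r0:Add2,r1:Mul2,r2:Mul1,r3:Add1,r4:4
c8: CDB Add2=26; stall | r0:26,r1:Mul2,r2:Mul1,r3:Add1,r4:4
c9: stall | r0:26,r1:Mul2,r2:Mul1,r3:Add1,r4:4
c10: CDB Add1=-8; stall | r0:26,r1:Mul2,r2:Mul1,r3:-8,r4:4
c11: stall | r0:26,r1:Mul2,r2:Mul1,r3:-8,r4:4
c12: stall | r0:26,r1:Mul2,r2:Mul1,r3:-8,r4:4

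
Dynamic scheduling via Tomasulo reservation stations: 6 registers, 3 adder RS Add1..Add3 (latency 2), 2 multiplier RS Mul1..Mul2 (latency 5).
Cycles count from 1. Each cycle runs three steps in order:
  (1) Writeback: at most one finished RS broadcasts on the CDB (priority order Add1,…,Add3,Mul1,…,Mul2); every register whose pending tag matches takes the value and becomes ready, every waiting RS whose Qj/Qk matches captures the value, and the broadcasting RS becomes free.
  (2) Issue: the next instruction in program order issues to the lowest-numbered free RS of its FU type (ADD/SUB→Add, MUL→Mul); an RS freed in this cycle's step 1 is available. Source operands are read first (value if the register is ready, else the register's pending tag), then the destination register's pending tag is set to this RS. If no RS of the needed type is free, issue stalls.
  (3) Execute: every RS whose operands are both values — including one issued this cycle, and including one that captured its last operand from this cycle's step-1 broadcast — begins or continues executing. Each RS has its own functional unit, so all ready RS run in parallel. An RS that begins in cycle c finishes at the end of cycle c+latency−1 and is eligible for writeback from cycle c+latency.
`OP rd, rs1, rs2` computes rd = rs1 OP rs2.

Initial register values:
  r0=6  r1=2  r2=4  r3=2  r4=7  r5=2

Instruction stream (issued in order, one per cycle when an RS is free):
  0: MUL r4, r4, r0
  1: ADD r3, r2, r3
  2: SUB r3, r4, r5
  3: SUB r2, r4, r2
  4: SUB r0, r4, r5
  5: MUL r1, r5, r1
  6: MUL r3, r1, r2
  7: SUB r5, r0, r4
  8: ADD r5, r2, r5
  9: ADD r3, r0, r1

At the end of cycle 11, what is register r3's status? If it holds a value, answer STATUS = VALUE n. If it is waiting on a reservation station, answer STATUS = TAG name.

cycle 1: issue MUL r4<-Mul1 // r0:6,r1:2,r2:4,r3:2,r4:Mul1,r5:2
cycle 2: issue ADD r3<-Add1 // r0:6,r1:2,r2:4,r3:Add1,r4:Mul1,r5:2
cycle 3: issue SUB r3<-Add2 // r0:6,r1:2,r2:4,r3:Add2,r4:Mul1,r5:2
cycle 4: CDB Add1=6; issue SUB r2<-Add1 // r0:6,r1:2,r2:Add1,r3:Add2,r4:Mul1,r5:2
cycle 5: issue SUB r0<-Add3 // r0:Add3,r1:2,r2:Add1,r3:Add2,r4:Mul1,r5:2
cycle 6: CDB Mul1=42; issue MUL r1<-Mul1 // r0:Add3,r1:Mul1,r2:Add1,r3:Add2,r4:42,r5:2
cycle 7: issue MUL r3<-Mul2 // r0:Add3,r1:Mul1,r2:Add1,r3:Mul2,r4:42,r5:2
cycle 8: CDB Add1=38; issue SUB r5<-Add1 // r0:Add3,r1:Mul1,r2:38,r3:Mul2,r4:42,r5:Add1
cycle 9: CDB Add2=40; issue ADD r5<-Add2 // r0:Add3,r1:Mul1,r2:38,r3:Mul2,r4:42,r5:Add2
cycle 10: CDB Add3=40; issue ADD r3<-Add3 // r0:40,r1:Mul1,r2:38,r3:Add3,r4:42,r5:Add2
cycle 11: CDB Mul1=4 // r0:40,r1:4,r2:38,r3:Add3,r4:42,r5:Add2

STATUS = TAG Add3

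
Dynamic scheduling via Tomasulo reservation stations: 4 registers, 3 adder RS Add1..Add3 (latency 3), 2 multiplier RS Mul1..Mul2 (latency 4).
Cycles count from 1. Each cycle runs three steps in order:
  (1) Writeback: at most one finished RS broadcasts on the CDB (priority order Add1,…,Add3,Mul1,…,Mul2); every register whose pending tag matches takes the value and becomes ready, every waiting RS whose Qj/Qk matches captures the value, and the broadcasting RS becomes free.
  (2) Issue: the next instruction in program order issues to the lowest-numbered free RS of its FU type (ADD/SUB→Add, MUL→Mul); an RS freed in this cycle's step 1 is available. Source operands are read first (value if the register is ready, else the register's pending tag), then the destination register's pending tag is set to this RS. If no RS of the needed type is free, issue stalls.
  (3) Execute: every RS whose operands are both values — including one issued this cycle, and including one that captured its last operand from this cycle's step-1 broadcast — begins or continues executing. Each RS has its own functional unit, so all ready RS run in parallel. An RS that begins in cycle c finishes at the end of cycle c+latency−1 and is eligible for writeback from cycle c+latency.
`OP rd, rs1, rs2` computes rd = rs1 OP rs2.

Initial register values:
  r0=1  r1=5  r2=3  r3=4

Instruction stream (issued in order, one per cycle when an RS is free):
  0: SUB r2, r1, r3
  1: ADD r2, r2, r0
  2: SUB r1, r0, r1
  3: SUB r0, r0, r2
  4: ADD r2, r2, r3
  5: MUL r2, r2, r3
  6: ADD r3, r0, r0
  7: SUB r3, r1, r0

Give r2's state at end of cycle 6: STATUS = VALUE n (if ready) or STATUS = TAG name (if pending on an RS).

STATUS = TAG Add3

  c1: issue SUB r2<-Add1  regs: r0:1,r1:5,r2:Add1,r3:4
  c2: issue ADD r2<-Add2  regs: r0:1,r1:5,r2:Add2,r3:4
  c3: issue SUB r1<-Add3  regs: r0:1,r1:Add3,r2:Add2,r3:4
  c4: CDB Add1=1; issue SUB r0<-Add1  regs: r0:Add1,r1:Add3,r2:Add2,r3:4
  c5: stall  regs: r0:Add1,r1:Add3,r2:Add2,r3:4
  c6: CDB Add3=-4; issue ADD r2<-Add3  regs: r0:Add1,r1:-4,r2:Add3,r3:4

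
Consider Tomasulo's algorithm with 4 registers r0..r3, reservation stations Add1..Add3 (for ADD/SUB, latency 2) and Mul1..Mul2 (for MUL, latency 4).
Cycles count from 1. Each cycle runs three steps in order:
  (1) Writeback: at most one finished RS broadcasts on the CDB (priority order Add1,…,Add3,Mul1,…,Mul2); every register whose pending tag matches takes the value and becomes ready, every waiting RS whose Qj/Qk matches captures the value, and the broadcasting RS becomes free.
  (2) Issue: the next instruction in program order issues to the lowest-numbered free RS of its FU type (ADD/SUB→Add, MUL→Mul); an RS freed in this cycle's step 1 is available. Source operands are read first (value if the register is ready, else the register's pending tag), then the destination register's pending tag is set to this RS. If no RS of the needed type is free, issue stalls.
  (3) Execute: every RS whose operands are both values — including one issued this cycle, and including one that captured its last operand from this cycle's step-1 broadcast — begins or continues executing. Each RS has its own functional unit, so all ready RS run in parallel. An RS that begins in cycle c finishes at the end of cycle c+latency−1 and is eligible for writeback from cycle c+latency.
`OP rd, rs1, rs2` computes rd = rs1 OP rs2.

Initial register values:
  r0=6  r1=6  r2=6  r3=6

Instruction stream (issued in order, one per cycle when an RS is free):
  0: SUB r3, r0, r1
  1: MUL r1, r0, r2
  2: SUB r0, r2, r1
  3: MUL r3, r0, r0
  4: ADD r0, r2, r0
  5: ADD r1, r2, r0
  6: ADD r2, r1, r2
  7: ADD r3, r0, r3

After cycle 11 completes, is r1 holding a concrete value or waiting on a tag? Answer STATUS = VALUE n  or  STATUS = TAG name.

STATUS = TAG Add3

cycle 1: issue SUB r3<-Add1 // r0:6,r1:6,r2:6,r3:Add1
cycle 2: issue MUL r1<-Mul1 // r0:6,r1:Mul1,r2:6,r3:Add1
cycle 3: CDB Add1=0; issue SUB r0<-Add1 // r0:Add1,r1:Mul1,r2:6,r3:0
cycle 4: issue MUL r3<-Mul2 // r0:Add1,r1:Mul1,r2:6,r3:Mul2
cycle 5: issue ADD r0<-Add2 // r0:Add2,r1:Mul1,r2:6,r3:Mul2
cycle 6: CDB Mul1=36; issue ADD r1<-Add3 // r0:Add2,r1:Add3,r2:6,r3:Mul2
cycle 7: stall // r0:Add2,r1:Add3,r2:6,r3:Mul2
cycle 8: CDB Add1=-30; issue ADD r2<-Add1 // r0:Add2,r1:Add3,r2:Add1,r3:Mul2
cycle 9: stall // r0:Add2,r1:Add3,r2:Add1,r3:Mul2
cycle 10: CDB Add2=-24; issue ADD r3<-Add2 // r0:-24,r1:Add3,r2:Add1,r3:Add2
cycle 11: - // r0:-24,r1:Add3,r2:Add1,r3:Add2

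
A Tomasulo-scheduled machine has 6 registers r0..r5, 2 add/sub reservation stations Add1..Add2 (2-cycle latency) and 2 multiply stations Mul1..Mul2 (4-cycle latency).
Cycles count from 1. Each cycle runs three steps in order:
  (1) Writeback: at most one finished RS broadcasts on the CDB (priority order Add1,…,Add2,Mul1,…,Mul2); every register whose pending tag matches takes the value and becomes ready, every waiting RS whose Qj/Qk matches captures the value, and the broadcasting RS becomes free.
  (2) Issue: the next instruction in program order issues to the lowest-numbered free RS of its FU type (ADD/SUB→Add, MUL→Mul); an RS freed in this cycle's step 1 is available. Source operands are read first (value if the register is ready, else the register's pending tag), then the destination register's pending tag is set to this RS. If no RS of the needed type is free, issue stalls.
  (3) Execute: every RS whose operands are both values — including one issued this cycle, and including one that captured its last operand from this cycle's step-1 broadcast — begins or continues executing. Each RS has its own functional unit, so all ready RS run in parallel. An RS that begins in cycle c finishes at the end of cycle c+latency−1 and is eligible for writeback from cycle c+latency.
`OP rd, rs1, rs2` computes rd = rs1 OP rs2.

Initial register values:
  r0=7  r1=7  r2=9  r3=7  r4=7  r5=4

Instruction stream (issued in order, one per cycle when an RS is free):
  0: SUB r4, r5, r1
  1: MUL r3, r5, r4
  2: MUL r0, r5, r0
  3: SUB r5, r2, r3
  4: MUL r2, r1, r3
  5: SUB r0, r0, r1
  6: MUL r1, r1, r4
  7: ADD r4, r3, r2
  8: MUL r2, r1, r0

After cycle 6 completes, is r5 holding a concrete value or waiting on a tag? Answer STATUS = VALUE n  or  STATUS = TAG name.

cycle 1: issue SUB r4<-Add1 // r0:7,r1:7,r2:9,r3:7,r4:Add1,r5:4
cycle 2: issue MUL r3<-Mul1 // r0:7,r1:7,r2:9,r3:Mul1,r4:Add1,r5:4
cycle 3: CDB Add1=-3; issue MUL r0<-Mul2 // r0:Mul2,r1:7,r2:9,r3:Mul1,r4:-3,r5:4
cycle 4: issue SUB r5<-Add1 // r0:Mul2,r1:7,r2:9,r3:Mul1,r4:-3,r5:Add1
cycle 5: stall // r0:Mul2,r1:7,r2:9,r3:Mul1,r4:-3,r5:Add1
cycle 6: stall // r0:Mul2,r1:7,r2:9,r3:Mul1,r4:-3,r5:Add1

STATUS = TAG Add1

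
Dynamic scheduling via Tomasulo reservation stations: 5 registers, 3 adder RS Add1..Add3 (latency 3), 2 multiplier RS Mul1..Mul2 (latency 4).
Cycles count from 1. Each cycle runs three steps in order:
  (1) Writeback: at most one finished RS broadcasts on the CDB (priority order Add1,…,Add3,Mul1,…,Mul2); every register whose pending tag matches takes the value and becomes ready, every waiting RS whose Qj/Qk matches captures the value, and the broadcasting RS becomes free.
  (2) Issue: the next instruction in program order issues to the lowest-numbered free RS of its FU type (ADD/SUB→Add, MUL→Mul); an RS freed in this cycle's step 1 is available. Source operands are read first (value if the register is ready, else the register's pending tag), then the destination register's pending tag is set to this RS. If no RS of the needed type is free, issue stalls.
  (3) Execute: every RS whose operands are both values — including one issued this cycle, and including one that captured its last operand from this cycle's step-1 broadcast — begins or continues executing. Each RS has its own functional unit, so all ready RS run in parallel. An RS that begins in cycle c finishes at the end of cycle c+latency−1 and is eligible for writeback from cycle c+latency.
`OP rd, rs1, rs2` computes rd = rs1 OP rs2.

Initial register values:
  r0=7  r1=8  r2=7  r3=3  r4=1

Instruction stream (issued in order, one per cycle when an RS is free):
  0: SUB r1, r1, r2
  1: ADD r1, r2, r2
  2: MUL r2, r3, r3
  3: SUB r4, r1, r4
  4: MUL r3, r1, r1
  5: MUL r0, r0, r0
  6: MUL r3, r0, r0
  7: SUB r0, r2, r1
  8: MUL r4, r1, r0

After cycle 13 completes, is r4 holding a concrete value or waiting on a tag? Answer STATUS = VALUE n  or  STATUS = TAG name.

STATUS = TAG Mul1

c1: issue SUB r1<-Add1 | r0:7,r1:Add1,r2:7,r3:3,r4:1
c2: issue ADD r1<-Add2 | r0:7,r1:Add2,r2:7,r3:3,r4:1
c3: issue MUL r2<-Mul1 | r0:7,r1:Add2,r2:Mul1,r3:3,r4:1
c4: CDB Add1=1; issue SUB r4<-Add1 | r0:7,r1:Add2,r2:Mul1,r3:3,r4:Add1
c5: CDB Add2=14; issue MUL r3<-Mul2 | r0:7,r1:14,r2:Mul1,r3:Mul2,r4:Add1
c6: stall | r0:7,r1:14,r2:Mul1,r3:Mul2,r4:Add1
c7: CDB Mul1=9; issue MUL r0<-Mul1 | r0:Mul1,r1:14,r2:9,r3:Mul2,r4:Add1
c8: CDB Add1=13; stall | r0:Mul1,r1:14,r2:9,r3:Mul2,r4:13
c9: CDB Mul2=196; issue MUL r3<-Mul2 | r0:Mul1,r1:14,r2:9,r3:Mul2,r4:13
c10: issue SUB r0<-Add1 | r0:Add1,r1:14,r2:9,r3:Mul2,r4:13
c11: CDB Mul1=49; issue MUL r4<-Mul1 | r0:Add1,r1:14,r2:9,r3:Mul2,r4:Mul1
c12: - | r0:Add1,r1:14,r2:9,r3:Mul2,r4:Mul1
c13: CDB Add1=-5 | r0:-5,r1:14,r2:9,r3:Mul2,r4:Mul1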